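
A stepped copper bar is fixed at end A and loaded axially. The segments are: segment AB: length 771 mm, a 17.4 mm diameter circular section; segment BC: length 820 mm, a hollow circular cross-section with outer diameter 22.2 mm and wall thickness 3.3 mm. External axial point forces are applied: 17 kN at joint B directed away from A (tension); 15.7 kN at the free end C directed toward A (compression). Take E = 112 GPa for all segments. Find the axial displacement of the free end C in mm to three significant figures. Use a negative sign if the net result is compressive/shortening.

Internal axial forces (sectioning from the free end, tension +): N_BC = -15.7 kN, N_AB = 1.3 kN.
A_AB = 237.8 mm².
A_BC = 195.9 mm².
δ_AB = 1300·771/(237.8·112000) = 0.03763 mm
δ_BC = -15700·820/(195.9·112000) = -0.5866 mm
δ = Σδ_i = -0.549 mm.

-0.549 mm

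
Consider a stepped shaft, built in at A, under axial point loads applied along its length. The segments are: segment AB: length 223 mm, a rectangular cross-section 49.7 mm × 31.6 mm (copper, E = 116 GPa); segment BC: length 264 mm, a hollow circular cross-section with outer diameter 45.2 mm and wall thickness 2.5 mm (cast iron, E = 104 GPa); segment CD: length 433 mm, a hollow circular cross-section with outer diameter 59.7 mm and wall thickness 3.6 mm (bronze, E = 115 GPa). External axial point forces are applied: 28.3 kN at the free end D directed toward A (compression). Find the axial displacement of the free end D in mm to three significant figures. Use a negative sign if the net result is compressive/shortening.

-0.417 mm

Internal axial forces (sectioning from the free end, tension +): N_CD = -28.3 kN, N_BC = -28.3 kN, N_AB = -28.3 kN.
A_AB = 1571 mm².
A_BC = 335.4 mm².
A_CD = 634.5 mm².
δ_AB = -28300·223/(1571·116000) = -0.03464 mm
δ_BC = -28300·264/(335.4·104000) = -0.2142 mm
δ_CD = -28300·433/(634.5·115000) = -0.1679 mm
δ = Σδ_i = -0.4168 mm.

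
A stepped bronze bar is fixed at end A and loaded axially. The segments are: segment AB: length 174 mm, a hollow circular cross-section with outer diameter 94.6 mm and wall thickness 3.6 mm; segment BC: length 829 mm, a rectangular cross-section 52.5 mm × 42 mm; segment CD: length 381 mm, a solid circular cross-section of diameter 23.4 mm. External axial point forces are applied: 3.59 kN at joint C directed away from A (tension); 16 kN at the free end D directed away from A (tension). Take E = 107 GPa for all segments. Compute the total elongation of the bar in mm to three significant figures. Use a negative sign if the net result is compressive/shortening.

0.232 mm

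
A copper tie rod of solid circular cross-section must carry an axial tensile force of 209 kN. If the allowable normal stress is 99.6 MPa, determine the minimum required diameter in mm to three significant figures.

51.7 mm

Required area A ≥ P/σ_allow = 209000/99.6 = 2098 mm².
For a solid circular section, d ≥ √(4A/π) = 51.69 mm.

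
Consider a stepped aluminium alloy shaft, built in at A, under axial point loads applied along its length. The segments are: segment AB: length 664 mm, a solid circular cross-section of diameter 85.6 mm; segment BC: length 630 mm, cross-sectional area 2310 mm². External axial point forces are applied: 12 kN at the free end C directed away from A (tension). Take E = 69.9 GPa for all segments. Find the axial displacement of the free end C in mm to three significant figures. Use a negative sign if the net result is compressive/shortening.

0.0666 mm

Internal axial forces (sectioning from the free end, tension +): N_BC = 12 kN, N_AB = 12 kN.
A_AB = 5755 mm².
δ_AB = 12000·664/(5755·69900) = 0.01981 mm
δ_BC = 12000·630/(2310·69900) = 0.04682 mm
δ = Σδ_i = 0.06663 mm.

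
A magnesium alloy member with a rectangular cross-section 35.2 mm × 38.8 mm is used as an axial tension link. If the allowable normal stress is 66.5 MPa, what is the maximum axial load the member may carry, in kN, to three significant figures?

90.8 kN

A = 1366 mm².
P_max = σ_allow · A = 66.5 · 1366 = 90820 N = 90.82 kN.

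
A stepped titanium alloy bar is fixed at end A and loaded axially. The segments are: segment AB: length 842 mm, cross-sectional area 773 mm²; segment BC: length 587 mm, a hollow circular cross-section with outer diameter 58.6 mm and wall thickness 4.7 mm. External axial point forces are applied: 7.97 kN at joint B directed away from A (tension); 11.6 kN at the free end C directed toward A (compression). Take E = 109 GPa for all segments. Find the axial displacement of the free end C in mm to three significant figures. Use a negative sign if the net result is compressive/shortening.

-0.115 mm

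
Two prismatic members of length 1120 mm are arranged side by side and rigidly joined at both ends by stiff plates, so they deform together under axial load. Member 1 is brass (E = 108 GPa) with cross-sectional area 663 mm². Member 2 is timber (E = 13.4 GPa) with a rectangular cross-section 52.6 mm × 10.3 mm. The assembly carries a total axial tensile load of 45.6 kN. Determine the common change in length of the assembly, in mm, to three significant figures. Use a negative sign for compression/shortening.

0.648 mm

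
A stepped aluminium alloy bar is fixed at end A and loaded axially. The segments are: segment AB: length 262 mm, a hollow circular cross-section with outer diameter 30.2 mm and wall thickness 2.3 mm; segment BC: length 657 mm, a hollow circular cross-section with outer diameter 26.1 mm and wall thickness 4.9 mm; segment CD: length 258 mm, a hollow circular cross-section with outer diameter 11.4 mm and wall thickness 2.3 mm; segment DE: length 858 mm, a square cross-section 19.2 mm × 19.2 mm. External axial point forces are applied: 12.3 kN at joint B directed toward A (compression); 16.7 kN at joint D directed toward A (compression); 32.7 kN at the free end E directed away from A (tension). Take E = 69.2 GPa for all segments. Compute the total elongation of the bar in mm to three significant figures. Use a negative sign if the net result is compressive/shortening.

Internal axial forces (sectioning from the free end, tension +): N_DE = 32.7 kN, N_CD = 16 kN, N_BC = 16 kN, N_AB = 3.7 kN.
A_AB = 201.6 mm².
A_BC = 326.3 mm².
A_CD = 65.75 mm².
A_DE = 368.6 mm².
δ_AB = 3700·262/(201.6·69200) = 0.06949 mm
δ_BC = 16000·657/(326.3·69200) = 0.4655 mm
δ_CD = 16000·258/(65.75·69200) = 0.9072 mm
δ_DE = 32700·858/(368.6·69200) = 1.1 mm
δ = Σδ_i = 2.542 mm.

2.54 mm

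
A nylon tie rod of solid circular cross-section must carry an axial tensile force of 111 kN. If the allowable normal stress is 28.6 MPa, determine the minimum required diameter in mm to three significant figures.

70.3 mm

Required area A ≥ P/σ_allow = 111000/28.6 = 3881 mm².
For a solid circular section, d ≥ √(4A/π) = 70.3 mm.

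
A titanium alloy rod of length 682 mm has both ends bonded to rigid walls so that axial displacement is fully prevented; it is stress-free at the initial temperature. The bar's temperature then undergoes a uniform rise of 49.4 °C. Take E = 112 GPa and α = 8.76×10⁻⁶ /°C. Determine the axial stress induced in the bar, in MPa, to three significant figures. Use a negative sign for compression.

-48.5 MPa

Free thermal expansion αLΔT = 8.76e-6 · 682 · 49.4 = 0.2951 mm.
The walls impose strain ε = −(0.2951)/682 = -4.3274e-04; σ = Eε = 112000 · -4.3274e-04 = -48.47 MPa.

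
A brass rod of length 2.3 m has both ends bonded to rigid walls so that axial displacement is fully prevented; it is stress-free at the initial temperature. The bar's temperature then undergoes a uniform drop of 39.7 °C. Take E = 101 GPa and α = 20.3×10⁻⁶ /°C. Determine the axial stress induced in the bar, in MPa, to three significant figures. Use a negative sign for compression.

81.4 MPa

Free thermal expansion αLΔT = 20.3e-6 · 2300 · -39.7 = -1.854 mm.
The walls impose strain ε = −(-1.854)/2300 = 8.0591e-04; σ = Eε = 101000 · 8.0591e-04 = 81.4 MPa.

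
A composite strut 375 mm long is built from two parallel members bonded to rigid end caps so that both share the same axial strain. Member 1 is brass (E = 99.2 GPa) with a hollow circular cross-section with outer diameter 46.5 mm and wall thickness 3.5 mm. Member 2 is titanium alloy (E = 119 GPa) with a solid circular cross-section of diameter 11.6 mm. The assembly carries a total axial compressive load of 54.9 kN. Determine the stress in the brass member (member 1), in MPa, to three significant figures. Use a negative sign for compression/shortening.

-91.6 MPa

A_1 = 472.8 mm².
A_2 = 105.7 mm².
Equal strain + equilibrium ⇒ each member carries load in proportion to AE: A₁E₁ = 46900000 N, A₂E₂ = 12580000 N, ΣAE = 59480000 N.
σ₁ = P·E₁/ΣAE = -54900·99200/59480000 = -91.56 MPa.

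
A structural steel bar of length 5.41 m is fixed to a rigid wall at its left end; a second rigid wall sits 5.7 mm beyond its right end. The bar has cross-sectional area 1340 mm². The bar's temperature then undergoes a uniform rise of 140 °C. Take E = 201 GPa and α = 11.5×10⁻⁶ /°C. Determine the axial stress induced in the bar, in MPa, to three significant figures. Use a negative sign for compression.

Free thermal expansion αLΔT = 11.5e-6 · 5410 · 140 = 8.71 mm.
The walls engage after the gap closes; constrained expansion = 8.71 − 5.7 = 3.01 mm.
The walls impose strain ε = −(3.01)/5410 = -5.5640e-04; σ = Eε = 201000 · -5.5640e-04 = -111.8 MPa.

-112 MPa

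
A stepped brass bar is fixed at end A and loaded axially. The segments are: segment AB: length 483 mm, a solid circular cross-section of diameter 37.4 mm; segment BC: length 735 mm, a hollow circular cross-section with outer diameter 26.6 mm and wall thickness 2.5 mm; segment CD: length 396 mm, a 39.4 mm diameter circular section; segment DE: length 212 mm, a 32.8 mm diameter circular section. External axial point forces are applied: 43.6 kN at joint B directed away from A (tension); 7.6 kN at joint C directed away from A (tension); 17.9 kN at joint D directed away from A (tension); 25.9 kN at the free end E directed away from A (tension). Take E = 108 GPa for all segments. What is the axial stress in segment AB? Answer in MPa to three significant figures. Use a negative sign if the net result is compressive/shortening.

Internal axial forces (sectioning from the free end, tension +): N_DE = 25.9 kN, N_CD = 43.8 kN, N_BC = 51.4 kN, N_AB = 95 kN.
A_AB = 1099 mm².
σ_AB = N_AB/A_AB = 95000/1099 = 86.47 MPa.

86.5 MPa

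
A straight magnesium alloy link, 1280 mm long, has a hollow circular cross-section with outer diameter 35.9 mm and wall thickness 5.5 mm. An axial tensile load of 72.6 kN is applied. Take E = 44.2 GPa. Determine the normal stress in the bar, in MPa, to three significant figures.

A = 525.3 mm².
σ = N/A = 72600/525.3 = 138.2 MPa.

138 MPa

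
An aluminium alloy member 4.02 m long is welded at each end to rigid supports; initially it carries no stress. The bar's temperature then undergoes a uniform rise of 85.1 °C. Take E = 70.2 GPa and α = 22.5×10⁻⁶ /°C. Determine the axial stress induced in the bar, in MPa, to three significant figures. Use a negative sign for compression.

-134 MPa

Free thermal expansion αLΔT = 22.5e-6 · 4020 · 85.1 = 7.697 mm.
The walls impose strain ε = −(7.697)/4020 = -1.9147e-03; σ = Eε = 70200 · -1.9147e-03 = -134.4 MPa.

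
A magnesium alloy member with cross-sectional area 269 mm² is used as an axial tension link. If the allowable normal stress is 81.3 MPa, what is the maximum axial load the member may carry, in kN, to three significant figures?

P_max = σ_allow · A = 81.3 · 269 = 21870 N = 21.87 kN.

21.9 kN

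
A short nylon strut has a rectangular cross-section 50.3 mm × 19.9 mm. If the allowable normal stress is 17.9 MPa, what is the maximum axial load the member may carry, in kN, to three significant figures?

17.9 kN

A = 1001 mm².
P_max = σ_allow · A = 17.9 · 1001 = 17920 N = 17.92 kN.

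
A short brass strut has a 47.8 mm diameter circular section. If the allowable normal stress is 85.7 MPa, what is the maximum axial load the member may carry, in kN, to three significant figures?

A = 1795 mm².
P_max = σ_allow · A = 85.7 · 1795 = 153800 N = 153.8 kN.

154 kN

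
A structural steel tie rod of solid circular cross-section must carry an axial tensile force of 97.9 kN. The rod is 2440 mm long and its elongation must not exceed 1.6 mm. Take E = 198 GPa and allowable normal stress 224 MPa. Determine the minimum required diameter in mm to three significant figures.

Required area A ≥ P/σ_allow = 97900/224 = 437.1 mm².
For a solid circular section, d ≥ √(4A/π) = 23.59 mm.
Elongation limit: A ≥ PL/(Eδ_allow) = 97900·2440/(198000·1.6) = 754 mm² ⇒ d ≥ 30.98 mm.
The elongation limit governs.

31.0 mm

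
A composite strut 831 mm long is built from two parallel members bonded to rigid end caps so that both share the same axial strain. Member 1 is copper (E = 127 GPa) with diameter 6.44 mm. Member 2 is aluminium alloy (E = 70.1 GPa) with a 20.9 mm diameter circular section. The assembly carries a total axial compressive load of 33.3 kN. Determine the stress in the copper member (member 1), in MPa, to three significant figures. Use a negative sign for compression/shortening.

-150 MPa

A_1 = 32.57 mm².
A_2 = 343.1 mm².
Equal strain + equilibrium ⇒ each member carries load in proportion to AE: A₁E₁ = 4137000 N, A₂E₂ = 24050000 N, ΣAE = 28190000 N.
σ₁ = P·E₁/ΣAE = -33300·127000/28190000 = -150 MPa.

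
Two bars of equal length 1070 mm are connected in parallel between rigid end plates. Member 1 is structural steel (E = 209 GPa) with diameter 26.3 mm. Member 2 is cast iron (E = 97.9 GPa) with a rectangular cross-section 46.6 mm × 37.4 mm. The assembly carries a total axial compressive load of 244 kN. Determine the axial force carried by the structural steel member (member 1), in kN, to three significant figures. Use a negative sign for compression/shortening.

-97.5 kN

A_1 = 543.3 mm².
A_2 = 1743 mm².
Equal strain + equilibrium ⇒ each member carries load in proportion to AE: A₁E₁ = 113500000 N, A₂E₂ = 170600000 N, ΣAE = 284200000 N.
F₁ = P·A₁E₁/ΣAE = -244000·113500000/284200000 = -97490 N.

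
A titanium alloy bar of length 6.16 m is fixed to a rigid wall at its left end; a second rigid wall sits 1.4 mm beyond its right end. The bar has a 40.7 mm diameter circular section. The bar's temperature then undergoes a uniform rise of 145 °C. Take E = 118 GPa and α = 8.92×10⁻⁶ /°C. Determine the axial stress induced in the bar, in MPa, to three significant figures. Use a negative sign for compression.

Free thermal expansion αLΔT = 8.92e-6 · 6160 · 145 = 7.967 mm.
The walls engage after the gap closes; constrained expansion = 7.967 − 1.4 = 6.567 mm.
The walls impose strain ε = −(6.567)/6160 = -1.0661e-03; σ = Eε = 118000 · -1.0661e-03 = -125.8 MPa.

-126 MPa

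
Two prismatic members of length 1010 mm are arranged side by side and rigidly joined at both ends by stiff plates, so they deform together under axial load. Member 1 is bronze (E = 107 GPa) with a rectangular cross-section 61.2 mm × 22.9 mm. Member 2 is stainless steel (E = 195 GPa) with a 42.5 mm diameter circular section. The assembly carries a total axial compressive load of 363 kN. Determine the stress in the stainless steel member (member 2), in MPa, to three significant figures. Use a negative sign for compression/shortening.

-166 MPa

A_1 = 1401 mm².
A_2 = 1419 mm².
Equal strain + equilibrium ⇒ each member carries load in proportion to AE: A₁E₁ = 150000000 N, A₂E₂ = 276600000 N, ΣAE = 426600000 N.
σ₂ = P·E₂/ΣAE = -363000·195000/426600000 = -165.9 MPa.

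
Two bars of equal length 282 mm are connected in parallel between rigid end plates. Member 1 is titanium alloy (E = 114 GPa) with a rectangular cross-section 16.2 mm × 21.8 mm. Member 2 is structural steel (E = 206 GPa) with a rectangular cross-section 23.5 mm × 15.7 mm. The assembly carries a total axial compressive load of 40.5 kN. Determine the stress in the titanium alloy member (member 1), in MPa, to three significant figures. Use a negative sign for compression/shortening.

A_1 = 353.2 mm².
A_2 = 368.9 mm².
Equal strain + equilibrium ⇒ each member carries load in proportion to AE: A₁E₁ = 40260000 N, A₂E₂ = 76000000 N, ΣAE = 116300000 N.
σ₁ = P·E₁/ΣAE = -40500·114000/116300000 = -39.71 MPa.

-39.7 MPa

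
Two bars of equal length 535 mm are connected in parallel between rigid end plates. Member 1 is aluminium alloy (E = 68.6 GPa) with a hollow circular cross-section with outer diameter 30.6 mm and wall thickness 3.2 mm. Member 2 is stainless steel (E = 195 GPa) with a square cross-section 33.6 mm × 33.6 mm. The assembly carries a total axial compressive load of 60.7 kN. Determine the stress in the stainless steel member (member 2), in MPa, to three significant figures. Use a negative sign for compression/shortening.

-49.5 MPa

A_1 = 275.5 mm².
A_2 = 1129 mm².
Equal strain + equilibrium ⇒ each member carries load in proportion to AE: A₁E₁ = 18900000 N, A₂E₂ = 220100000 N, ΣAE = 239000000 N.
σ₂ = P·E₂/ΣAE = -60700·195000/239000000 = -49.52 MPa.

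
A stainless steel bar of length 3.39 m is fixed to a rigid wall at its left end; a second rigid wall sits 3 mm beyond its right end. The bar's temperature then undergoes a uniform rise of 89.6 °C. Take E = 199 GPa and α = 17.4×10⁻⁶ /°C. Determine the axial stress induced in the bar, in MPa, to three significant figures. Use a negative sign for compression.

-134 MPa

Free thermal expansion αLΔT = 17.4e-6 · 3390 · 89.6 = 5.285 mm.
The walls engage after the gap closes; constrained expansion = 5.285 − 3 = 2.285 mm.
The walls impose strain ε = −(2.285)/3390 = -6.7408e-04; σ = Eε = 199000 · -6.7408e-04 = -134.1 MPa.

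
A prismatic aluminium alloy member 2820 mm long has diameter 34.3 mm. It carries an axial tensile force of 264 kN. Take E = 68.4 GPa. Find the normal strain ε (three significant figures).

A = 924 mm².
σ = N/A = 285.7 MPa; ε = σ/E = 285.7/68400 = 4.177e-03.

0.00418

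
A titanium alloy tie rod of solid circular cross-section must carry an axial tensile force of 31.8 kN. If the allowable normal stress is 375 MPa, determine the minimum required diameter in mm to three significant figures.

Required area A ≥ P/σ_allow = 31800/375 = 84.8 mm².
For a solid circular section, d ≥ √(4A/π) = 10.39 mm.

10.4 mm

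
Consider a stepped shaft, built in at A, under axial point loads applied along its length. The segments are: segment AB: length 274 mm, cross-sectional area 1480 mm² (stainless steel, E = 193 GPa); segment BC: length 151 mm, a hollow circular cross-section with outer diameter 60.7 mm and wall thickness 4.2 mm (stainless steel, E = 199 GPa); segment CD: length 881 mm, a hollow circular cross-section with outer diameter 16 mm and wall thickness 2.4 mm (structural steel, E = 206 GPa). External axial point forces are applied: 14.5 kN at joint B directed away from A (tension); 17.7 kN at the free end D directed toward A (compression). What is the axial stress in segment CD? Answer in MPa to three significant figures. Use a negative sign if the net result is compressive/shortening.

Internal axial forces (sectioning from the free end, tension +): N_CD = -17.7 kN, N_BC = -17.7 kN, N_AB = -3.2 kN.
A_CD = 102.5 mm².
σ_CD = N_CD/A_CD = -17700/102.5 = -172.6 MPa.

-173 MPa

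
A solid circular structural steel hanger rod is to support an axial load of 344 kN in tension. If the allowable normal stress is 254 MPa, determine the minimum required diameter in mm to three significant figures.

41.5 mm

Required area A ≥ P/σ_allow = 344000/254 = 1354 mm².
For a solid circular section, d ≥ √(4A/π) = 41.53 mm.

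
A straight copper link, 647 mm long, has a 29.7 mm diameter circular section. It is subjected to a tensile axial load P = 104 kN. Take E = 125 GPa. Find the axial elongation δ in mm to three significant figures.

0.777 mm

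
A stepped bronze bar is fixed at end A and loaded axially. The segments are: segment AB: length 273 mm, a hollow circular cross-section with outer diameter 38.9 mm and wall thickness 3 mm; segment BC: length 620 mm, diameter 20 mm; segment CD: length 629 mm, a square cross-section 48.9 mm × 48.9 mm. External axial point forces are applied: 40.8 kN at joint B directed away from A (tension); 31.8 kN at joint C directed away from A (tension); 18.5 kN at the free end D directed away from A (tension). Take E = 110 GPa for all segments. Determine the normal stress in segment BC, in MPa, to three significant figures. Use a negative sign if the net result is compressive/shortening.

160 MPa

Internal axial forces (sectioning from the free end, tension +): N_CD = 18.5 kN, N_BC = 50.3 kN, N_AB = 91.1 kN.
A_BC = 314.2 mm².
σ_BC = N_BC/A_BC = 50300/314.2 = 160.1 MPa.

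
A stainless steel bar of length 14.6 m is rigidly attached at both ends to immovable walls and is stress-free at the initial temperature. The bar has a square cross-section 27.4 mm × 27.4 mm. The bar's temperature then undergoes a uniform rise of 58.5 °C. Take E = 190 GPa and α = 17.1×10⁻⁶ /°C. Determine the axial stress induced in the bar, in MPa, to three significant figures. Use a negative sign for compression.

-190 MPa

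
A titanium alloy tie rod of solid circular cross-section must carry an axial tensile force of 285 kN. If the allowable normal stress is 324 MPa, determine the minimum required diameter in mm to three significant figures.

Required area A ≥ P/σ_allow = 285000/324 = 879.6 mm².
For a solid circular section, d ≥ √(4A/π) = 33.47 mm.

33.5 mm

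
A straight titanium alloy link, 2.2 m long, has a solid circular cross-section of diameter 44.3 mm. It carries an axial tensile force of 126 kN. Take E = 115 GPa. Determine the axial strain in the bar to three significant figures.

7.11e-04

A = 1541 mm².
σ = N/A = 81.75 MPa; ε = σ/E = 81.75/115000 = 7.108e-04.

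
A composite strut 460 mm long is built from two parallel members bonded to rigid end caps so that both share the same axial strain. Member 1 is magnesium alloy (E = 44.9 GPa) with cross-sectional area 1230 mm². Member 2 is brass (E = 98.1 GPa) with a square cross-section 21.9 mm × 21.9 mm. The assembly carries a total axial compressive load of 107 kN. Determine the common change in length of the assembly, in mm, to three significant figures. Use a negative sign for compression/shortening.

A_2 = 479.6 mm².
Equal strain + equilibrium ⇒ each member carries load in proportion to AE: A₁E₁ = 55230000 N, A₂E₂ = 47050000 N, ΣAE = 102300000 N.
δ = PL/ΣAE = -107000·460/102300000 = -0.4812 mm.

-0.481 mm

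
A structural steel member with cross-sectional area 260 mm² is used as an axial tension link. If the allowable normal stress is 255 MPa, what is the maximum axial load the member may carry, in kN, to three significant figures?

66.3 kN

P_max = σ_allow · A = 255 · 260 = 66300 N = 66.3 kN.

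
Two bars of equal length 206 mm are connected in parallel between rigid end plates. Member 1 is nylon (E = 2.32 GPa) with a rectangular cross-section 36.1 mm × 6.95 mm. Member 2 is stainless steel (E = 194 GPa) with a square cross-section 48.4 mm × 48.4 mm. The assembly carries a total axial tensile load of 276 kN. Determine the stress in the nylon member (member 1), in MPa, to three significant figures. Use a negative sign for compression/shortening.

A_1 = 250.9 mm².
A_2 = 2343 mm².
Equal strain + equilibrium ⇒ each member carries load in proportion to AE: A₁E₁ = 582100 N, A₂E₂ = 454500000 N, ΣAE = 455000000 N.
σ₁ = P·E₁/ΣAE = 276000·2320/455000000 = 1.407 MPa.

1.41 MPa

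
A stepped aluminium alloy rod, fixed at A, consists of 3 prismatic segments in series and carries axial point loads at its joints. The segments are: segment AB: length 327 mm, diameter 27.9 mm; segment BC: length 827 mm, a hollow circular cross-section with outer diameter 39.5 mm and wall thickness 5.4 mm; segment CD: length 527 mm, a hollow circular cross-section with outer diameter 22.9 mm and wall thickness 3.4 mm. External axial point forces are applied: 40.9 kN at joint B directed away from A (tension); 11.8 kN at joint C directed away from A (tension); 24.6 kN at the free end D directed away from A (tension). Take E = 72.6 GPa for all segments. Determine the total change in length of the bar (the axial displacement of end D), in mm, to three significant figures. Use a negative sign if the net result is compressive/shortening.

Internal axial forces (sectioning from the free end, tension +): N_CD = 24.6 kN, N_BC = 36.4 kN, N_AB = 77.3 kN.
A_AB = 611.4 mm².
A_BC = 578.5 mm².
A_CD = 208.3 mm².
δ_AB = 77300·327/(611.4·72600) = 0.5695 mm
δ_BC = 36400·827/(578.5·72600) = 0.7168 mm
δ_CD = 24600·527/(208.3·72600) = 0.8573 mm
δ = Σδ_i = 2.144 mm.

2.14 mm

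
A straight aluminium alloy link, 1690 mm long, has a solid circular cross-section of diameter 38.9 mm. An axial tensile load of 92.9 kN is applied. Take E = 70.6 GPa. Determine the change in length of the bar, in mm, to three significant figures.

1.87 mm

A = 1188 mm².
δ_mech = NL/(AE) = 92900·1690/(1188·70600) = 1.871 mm.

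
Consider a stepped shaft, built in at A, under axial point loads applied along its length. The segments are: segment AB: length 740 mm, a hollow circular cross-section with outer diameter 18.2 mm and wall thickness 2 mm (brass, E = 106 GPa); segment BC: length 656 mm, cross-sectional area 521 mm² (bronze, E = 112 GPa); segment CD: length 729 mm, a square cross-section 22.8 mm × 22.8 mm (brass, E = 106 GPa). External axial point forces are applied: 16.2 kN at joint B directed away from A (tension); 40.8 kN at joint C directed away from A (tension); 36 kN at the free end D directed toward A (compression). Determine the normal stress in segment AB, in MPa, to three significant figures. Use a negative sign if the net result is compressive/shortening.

206 MPa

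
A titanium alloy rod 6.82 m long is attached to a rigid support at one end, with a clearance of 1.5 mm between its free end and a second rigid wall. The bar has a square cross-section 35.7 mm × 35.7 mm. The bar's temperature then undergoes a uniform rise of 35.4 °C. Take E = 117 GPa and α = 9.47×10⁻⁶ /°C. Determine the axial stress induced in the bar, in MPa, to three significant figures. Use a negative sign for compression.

Free thermal expansion αLΔT = 9.47e-6 · 6820 · 35.4 = 2.286 mm.
The walls engage after the gap closes; constrained expansion = 2.286 − 1.5 = 0.7863 mm.
The walls impose strain ε = −(0.7863)/6820 = -1.1530e-04; σ = Eε = 117000 · -1.1530e-04 = -13.49 MPa.

-13.5 MPa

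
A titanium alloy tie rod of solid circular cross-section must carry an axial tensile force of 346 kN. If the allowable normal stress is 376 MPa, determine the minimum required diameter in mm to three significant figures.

34.2 mm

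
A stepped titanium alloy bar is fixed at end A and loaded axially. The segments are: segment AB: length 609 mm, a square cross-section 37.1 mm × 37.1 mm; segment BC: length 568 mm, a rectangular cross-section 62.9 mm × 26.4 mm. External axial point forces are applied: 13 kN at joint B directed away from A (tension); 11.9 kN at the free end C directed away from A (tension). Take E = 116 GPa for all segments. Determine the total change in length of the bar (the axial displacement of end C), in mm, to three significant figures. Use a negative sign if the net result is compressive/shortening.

0.130 mm

Internal axial forces (sectioning from the free end, tension +): N_BC = 11.9 kN, N_AB = 24.9 kN.
A_AB = 1376 mm².
A_BC = 1661 mm².
δ_AB = 24900·609/(1376·116000) = 0.09498 mm
δ_BC = 11900·568/(1661·116000) = 0.03509 mm
δ = Σδ_i = 0.1301 mm.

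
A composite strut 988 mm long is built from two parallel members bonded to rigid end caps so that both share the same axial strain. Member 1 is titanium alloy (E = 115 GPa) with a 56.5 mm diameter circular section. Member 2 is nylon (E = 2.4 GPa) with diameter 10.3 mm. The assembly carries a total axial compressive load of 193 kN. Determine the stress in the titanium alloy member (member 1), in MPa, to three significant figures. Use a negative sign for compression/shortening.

A_1 = 2507 mm².
A_2 = 83.32 mm².
Equal strain + equilibrium ⇒ each member carries load in proportion to AE: A₁E₁ = 288300000 N, A₂E₂ = 200000 N, ΣAE = 288500000 N.
σ₁ = P·E₁/ΣAE = -193000·115000/288500000 = -76.93 MPa.

-76.9 MPa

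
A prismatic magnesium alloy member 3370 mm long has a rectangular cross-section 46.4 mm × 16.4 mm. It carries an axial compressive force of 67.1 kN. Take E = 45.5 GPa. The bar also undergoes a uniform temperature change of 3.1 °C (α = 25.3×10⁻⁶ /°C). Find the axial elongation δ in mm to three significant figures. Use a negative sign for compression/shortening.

-6.27 mm

A = 761 mm².
δ_mech = NL/(AE) = -67100·3370/(761·45500) = -6.531 mm.
δ_thermal = αLΔT = 25.3e-6·3370·3.1 = 0.2643 mm.
δ = δ_mech + δ_thermal = -6.267 mm.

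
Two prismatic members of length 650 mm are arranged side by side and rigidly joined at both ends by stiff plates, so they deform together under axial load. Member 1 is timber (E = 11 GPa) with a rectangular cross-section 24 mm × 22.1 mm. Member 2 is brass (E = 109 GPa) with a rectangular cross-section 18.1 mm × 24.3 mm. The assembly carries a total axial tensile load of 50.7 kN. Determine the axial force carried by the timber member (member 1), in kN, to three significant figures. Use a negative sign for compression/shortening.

5.50 kN

A_1 = 530.4 mm².
A_2 = 439.8 mm².
Equal strain + equilibrium ⇒ each member carries load in proportion to AE: A₁E₁ = 5834000 N, A₂E₂ = 47940000 N, ΣAE = 53780000 N.
F₁ = P·A₁E₁/ΣAE = 50700·5834000/53780000 = 5501 N.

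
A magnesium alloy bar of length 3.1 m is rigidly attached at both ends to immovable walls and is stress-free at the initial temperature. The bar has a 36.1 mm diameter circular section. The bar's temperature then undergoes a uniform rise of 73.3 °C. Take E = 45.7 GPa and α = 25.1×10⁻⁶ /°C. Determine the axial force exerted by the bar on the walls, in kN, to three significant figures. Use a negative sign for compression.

Free thermal expansion αLΔT = 25.1e-6 · 3100 · 73.3 = 5.703 mm.
The walls impose strain ε = −(5.703)/3100 = -1.8398e-03; σ = Eε = 45700 · -1.8398e-03 = -84.08 MPa.
Wall reaction R = σ·A = -84.08·1024 = -86060 N = -86.06 kN.

-86.1 kN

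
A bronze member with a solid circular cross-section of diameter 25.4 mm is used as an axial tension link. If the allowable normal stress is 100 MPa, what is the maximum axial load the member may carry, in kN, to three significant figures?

A = 506.7 mm².
P_max = σ_allow · A = 100 · 506.7 = 50670 N = 50.67 kN.

50.7 kN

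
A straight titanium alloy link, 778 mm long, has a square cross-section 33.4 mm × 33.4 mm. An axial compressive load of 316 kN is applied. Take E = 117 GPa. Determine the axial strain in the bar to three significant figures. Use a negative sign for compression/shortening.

-0.00242

A = 1116 mm².
σ = N/A = -283.3 MPa; ε = σ/E = -283.3/117000 = -2.421e-03.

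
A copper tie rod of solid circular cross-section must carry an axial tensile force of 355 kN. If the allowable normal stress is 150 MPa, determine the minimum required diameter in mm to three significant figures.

54.9 mm

Required area A ≥ P/σ_allow = 355000/150 = 2367 mm².
For a solid circular section, d ≥ √(4A/π) = 54.89 mm.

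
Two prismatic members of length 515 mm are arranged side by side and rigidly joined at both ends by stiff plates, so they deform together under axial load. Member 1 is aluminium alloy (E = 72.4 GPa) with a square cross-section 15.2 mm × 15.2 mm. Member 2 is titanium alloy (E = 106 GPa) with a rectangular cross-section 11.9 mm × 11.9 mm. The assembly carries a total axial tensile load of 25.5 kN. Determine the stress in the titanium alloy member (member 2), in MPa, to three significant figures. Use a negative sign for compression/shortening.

A_1 = 231 mm².
A_2 = 141.6 mm².
Equal strain + equilibrium ⇒ each member carries load in proportion to AE: A₁E₁ = 16730000 N, A₂E₂ = 15010000 N, ΣAE = 31740000 N.
σ₂ = P·E₂/ΣAE = 25500·106000/31740000 = 85.17 MPa.

85.2 MPa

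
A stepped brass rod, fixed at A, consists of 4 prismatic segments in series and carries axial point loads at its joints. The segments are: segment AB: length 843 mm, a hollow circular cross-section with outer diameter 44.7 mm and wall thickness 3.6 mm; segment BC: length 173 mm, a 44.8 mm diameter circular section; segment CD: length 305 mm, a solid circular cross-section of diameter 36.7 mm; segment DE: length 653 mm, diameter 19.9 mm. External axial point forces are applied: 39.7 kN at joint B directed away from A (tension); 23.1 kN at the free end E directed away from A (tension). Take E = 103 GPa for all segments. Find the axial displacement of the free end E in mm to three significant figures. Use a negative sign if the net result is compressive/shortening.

Internal axial forces (sectioning from the free end, tension +): N_DE = 23.1 kN, N_CD = 23.1 kN, N_BC = 23.1 kN, N_AB = 62.8 kN.
A_AB = 464.8 mm².
A_BC = 1576 mm².
A_CD = 1058 mm².
A_DE = 311 mm².
δ_AB = 62800·843/(464.8·103000) = 1.106 mm
δ_BC = 23100·173/(1576·103000) = 0.02461 mm
δ_CD = 23100·305/(1058·103000) = 0.06466 mm
δ_DE = 23100·653/(311·103000) = 0.4709 mm
δ = Σδ_i = 1.666 mm.

1.67 mm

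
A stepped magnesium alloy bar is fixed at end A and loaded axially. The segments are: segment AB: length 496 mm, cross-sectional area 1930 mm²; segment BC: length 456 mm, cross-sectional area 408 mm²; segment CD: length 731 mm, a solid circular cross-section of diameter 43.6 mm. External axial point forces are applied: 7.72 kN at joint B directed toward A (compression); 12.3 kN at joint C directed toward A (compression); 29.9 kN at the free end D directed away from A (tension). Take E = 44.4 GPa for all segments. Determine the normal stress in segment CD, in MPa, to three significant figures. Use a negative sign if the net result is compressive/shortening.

Internal axial forces (sectioning from the free end, tension +): N_CD = 29.9 kN, N_BC = 17.6 kN, N_AB = 9.88 kN.
A_CD = 1493 mm².
σ_CD = N_CD/A_CD = 29900/1493 = 20.03 MPa.

20.0 MPa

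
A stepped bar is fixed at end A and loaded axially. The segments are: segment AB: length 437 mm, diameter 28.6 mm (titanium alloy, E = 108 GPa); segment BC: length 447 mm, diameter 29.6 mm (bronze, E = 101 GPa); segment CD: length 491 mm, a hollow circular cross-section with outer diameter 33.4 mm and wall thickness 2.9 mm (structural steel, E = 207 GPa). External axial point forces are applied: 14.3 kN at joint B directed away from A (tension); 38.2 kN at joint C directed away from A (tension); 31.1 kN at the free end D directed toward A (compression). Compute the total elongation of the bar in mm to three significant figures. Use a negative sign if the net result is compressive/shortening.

Internal axial forces (sectioning from the free end, tension +): N_CD = -31.1 kN, N_BC = 7.1 kN, N_AB = 21.4 kN.
A_AB = 642.4 mm².
A_BC = 688.1 mm².
A_CD = 277.9 mm².
δ_AB = 21400·437/(642.4·108000) = 0.1348 mm
δ_BC = 7100·447/(688.1·101000) = 0.04566 mm
δ_CD = -31100·491/(277.9·207000) = -0.2655 mm
δ = Σδ_i = -0.08502 mm.

-0.0850 mm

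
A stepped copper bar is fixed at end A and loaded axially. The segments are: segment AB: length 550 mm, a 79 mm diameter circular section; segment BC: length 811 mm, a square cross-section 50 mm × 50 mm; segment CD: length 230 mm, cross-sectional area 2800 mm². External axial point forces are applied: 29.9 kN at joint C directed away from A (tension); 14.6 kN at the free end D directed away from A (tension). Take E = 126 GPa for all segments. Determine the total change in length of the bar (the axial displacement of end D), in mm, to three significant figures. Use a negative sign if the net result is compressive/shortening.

0.164 mm

Internal axial forces (sectioning from the free end, tension +): N_CD = 14.6 kN, N_BC = 44.5 kN, N_AB = 44.5 kN.
A_AB = 4902 mm².
A_BC = 2500 mm².
δ_AB = 44500·550/(4902·126000) = 0.03963 mm
δ_BC = 44500·811/(2500·126000) = 0.1146 mm
δ_CD = 14600·230/(2800·126000) = 0.009518 mm
δ = Σδ_i = 0.1637 mm.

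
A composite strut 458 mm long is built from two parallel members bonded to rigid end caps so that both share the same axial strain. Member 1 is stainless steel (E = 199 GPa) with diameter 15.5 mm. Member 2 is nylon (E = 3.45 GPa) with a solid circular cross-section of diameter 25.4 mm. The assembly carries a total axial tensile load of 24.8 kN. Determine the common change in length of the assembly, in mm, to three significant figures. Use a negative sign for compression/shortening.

0.289 mm

A_1 = 188.7 mm².
A_2 = 506.7 mm².
Equal strain + equilibrium ⇒ each member carries load in proportion to AE: A₁E₁ = 37550000 N, A₂E₂ = 1748000 N, ΣAE = 39300000 N.
δ = PL/ΣAE = 24800·458/39300000 = 0.289 mm.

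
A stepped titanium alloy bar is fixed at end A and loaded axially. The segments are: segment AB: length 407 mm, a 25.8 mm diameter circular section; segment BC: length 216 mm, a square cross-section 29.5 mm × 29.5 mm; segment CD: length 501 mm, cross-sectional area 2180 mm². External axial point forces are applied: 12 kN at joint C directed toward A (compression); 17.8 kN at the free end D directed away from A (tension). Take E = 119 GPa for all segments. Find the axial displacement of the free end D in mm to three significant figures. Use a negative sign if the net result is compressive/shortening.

Internal axial forces (sectioning from the free end, tension +): N_CD = 17.8 kN, N_BC = 5.8 kN, N_AB = 5.8 kN.
A_AB = 522.8 mm².
A_BC = 870.2 mm².
δ_AB = 5800·407/(522.8·119000) = 0.03794 mm
δ_BC = 5800·216/(870.2·119000) = 0.0121 mm
δ_CD = 17800·501/(2180·119000) = 0.03438 mm
δ = Σδ_i = 0.08442 mm.

0.0844 mm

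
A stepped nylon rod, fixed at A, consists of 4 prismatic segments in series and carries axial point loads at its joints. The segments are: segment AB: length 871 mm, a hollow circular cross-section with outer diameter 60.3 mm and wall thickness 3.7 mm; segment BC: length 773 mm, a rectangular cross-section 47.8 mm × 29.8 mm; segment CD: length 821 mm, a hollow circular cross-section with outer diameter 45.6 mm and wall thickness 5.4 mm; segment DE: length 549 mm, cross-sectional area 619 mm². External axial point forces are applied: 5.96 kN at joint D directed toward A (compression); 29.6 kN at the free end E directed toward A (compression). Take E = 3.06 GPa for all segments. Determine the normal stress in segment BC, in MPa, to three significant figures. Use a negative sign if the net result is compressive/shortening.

Internal axial forces (sectioning from the free end, tension +): N_DE = -29.6 kN, N_CD = -35.56 kN, N_BC = -35.56 kN, N_AB = -35.56 kN.
A_BC = 1424 mm².
σ_BC = N_BC/A_BC = -35560/1424 = -24.96 MPa.

-25.0 MPa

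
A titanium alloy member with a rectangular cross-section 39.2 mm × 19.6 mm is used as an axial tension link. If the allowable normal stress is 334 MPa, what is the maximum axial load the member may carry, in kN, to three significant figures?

257 kN

A = 768.3 mm².
P_max = σ_allow · A = 334 · 768.3 = 256600 N = 256.6 kN.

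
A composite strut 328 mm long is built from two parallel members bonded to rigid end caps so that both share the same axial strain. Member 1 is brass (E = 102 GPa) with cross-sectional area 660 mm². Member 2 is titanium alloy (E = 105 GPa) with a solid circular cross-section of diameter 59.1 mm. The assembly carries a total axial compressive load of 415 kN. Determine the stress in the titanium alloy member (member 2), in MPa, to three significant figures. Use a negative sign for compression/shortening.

A_2 = 2743 mm².
Equal strain + equilibrium ⇒ each member carries load in proportion to AE: A₁E₁ = 67320000 N, A₂E₂ = 288000000 N, ΣAE = 355400000 N.
σ₂ = P·E₂/ΣAE = -415000·105000/355400000 = -122.6 MPa.

-123 MPa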